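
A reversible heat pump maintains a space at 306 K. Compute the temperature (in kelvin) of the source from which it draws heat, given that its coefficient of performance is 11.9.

T_C ≈ 280 K

COP_HP = T_H/(T_H − T_C) ⇒ T_C = T_H·(COP_HP − 1)/COP_HP = 306.00 × (11.9 − 1)/11.9 = 280 K.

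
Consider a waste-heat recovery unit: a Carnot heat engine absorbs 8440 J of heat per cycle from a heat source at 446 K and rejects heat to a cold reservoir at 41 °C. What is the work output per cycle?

T_C = 41 °C → 41 + 273.15 = 314.15 K.
Since the cycle is reversible, η = 1 − T_C/T_H = 1 − 314.15/446.00 = 0.2956.
W = η·Q_H = 0.2956 × 8440 = 2500 J.

W ≈ 2500 J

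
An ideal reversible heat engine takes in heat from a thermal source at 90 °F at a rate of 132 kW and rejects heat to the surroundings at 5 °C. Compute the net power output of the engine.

T_H = 90 °F → (90 − 32) × 5/9 = 32.22 °C = 305.37 K.
T_C = 5 °C → 5 + 273.15 = 278.15 K.
η_rev = 1 − T_C/T_H = 1 − 278.15/305.37 = 0.0891.
W = η·Q_H = 0.0891 × 132 = 11.77 kW.

Ẇ ≈ 11.77 kW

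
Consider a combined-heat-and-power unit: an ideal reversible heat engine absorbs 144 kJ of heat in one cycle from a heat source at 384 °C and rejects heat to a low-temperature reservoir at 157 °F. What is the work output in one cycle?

W ≈ 68.93 kJ

T_H = 384 °C → 384 + 273.15 = 657.15 K.
T_C = 157 °F → (157 − 32) × 5/9 = 69.44 °C = 342.59 K.
The Carnot efficiency is η = 1 − T_C/T_H = 1 − 342.59/657.15 = 0.4787.
W = η·Q_H = 0.4787 × 144 = 68.93 kJ.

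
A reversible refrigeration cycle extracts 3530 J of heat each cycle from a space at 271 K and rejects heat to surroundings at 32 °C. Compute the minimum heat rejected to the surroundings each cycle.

Q_H ≈ 3970 J

T_H = 32 °C → 32 + 273.15 = 305.15 K.
For a reversible cycle Q_H/Q_C = T_H/T_C, so Q_H = Q_C·T_H/T_C = 3530 × 305.15/271.00 = 3970 J.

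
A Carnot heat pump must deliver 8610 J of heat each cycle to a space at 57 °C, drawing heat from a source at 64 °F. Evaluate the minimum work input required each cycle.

W_in ≈ 1020 J

T_H = 57 °C → 57 + 273.15 = 330.15 K.
T_C = 64 °F → (64 − 32) × 5/9 = 17.78 °C = 290.93 K.
COP_HP = T_H/(T_H − T_C) = 330.15/39.22 = 8.4174.
W = Q_H/COP_HP = 8610/8.4174 = 1020 J.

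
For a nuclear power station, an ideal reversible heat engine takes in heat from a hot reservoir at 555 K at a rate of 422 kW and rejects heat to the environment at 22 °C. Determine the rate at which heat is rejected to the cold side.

Q̇_C ≈ 224 kW

T_C = 22 °C → 22 + 273.15 = 295.15 K.
η_rev = 1 − T_C/T_H = 1 − 295.15/555.00 = 0.4682.
For a reversible cycle Q_C/Q_H = T_C/T_H, so Q_C = 422 × 295.15/555.00 = 224 kW.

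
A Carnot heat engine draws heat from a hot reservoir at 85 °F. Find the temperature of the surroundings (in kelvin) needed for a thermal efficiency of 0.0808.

T_H = 85 °F → (85 − 32) × 5/9 = 29.44 °C = 302.59 K.
From η = 1 − T_C/T_H, T_C = T_H·(1 − η) = 302.59 × (1 − 0.0808) = 278 K.

T_C ≈ 278 K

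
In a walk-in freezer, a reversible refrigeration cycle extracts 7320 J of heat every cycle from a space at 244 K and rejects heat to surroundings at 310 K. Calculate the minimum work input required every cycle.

W_in ≈ 1980 J

Carnot COP: COP_R = T_C/(T_H − T_C) = 244.00/66.00 = 3.6970.
W = Q_C/COP_R = 7320/3.6970 = 1980 J.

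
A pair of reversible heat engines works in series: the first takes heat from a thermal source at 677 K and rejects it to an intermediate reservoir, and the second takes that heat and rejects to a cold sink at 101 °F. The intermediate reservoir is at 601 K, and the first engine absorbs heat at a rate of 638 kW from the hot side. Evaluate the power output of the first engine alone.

T_C = 101 °F → (101 − 32) × 5/9 = 38.33 °C = 311.48 K.
First-stage efficiency η₁ = 1 − T_m/T_H = 1 − 601.00/677.00 = 0.1123.
W₁ = η₁·Q_H = 0.1123 × 638 = 71.6 kW.

Ẇ₁ ≈ 71.6 kW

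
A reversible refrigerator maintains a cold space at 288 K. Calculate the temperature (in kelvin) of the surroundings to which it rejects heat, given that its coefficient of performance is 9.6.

T_H ≈ 318 K

COP_R = T_C/(T_H − T_C) ⇒ T_H = T_C·(1 + 1/COP_R) = 288.00 × (1 + 1/9.6) = 318 K.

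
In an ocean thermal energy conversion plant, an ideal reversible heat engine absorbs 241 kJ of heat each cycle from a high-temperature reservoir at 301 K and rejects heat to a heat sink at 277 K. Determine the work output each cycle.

The Carnot efficiency is η = 1 − T_C/T_H = 1 − 277.00/301.00 = 0.0797.
W = η·Q_H = 0.0797 × 241 = 19.2 kJ.

W ≈ 19.2 kJ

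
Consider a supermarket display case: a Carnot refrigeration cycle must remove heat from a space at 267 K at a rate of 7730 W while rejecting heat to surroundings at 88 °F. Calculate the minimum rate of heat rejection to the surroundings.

Q̇_H ≈ 8810 W

T_H = 88 °F → (88 − 32) × 5/9 = 31.11 °C = 304.26 K.
For a reversible cycle Q_H/Q_C = T_H/T_C, so Q_H = Q_C·T_H/T_C = 7730 × 304.26/267.00 = 8810 W.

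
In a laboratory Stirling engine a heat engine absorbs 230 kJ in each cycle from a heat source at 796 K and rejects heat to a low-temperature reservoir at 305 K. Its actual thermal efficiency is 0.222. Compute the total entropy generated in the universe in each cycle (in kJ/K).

W = η·Q_H = 0.222 × 230 = 51.06 kJ, so Q_C = Q_H − W = 178.9 kJ.
Entropy balance on the reservoirs: −Q_H/T_H = -0.2889 kJ/K, +Q_C/T_C = 0.5867 kJ/K.
ΔS_univ = −Q_H/T_H + Q_C/T_C = 0.2977 kJ/K (> 0, since η = 0.222 < η_Carnot = 0.617).

ΔS_univ ≈ 0.2977 kJ/K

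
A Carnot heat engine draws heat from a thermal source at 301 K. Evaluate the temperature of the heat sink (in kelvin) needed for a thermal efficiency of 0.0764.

From η = 1 − T_C/T_H, T_C = T_H·(1 − η) = 301.00 × (1 − 0.0764) = 278 K.

T_C ≈ 278 K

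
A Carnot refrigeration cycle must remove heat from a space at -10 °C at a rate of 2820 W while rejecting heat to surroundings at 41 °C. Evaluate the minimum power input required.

Ẇ_in ≈ 547 W

T_H = 41 °C → 41 + 273.15 = 314.15 K.
T_C = -10 °C → -10 + 273.15 = 263.15 K.
The reversible coefficient of performance is COP_R = T_C/(T_H − T_C) = 263.15/51.00 = 5.1598.
W = Q_C/COP_R = 2820/5.1598 = 547 W.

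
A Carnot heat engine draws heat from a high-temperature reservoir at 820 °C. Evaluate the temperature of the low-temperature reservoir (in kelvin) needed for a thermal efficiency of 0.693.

T_H = 820 °C → 820 + 273.15 = 1093.15 K.
From η = 1 − T_C/T_H, T_C = T_H·(1 − η) = 1093.15 × (1 − 0.693) = 336 K.

T_C ≈ 336 K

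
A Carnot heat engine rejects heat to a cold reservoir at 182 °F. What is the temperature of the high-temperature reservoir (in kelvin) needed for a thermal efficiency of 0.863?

T_C = 182 °F → (182 − 32) × 5/9 = 83.33 °C = 356.48 K.
From η = 1 − T_C/T_H, solving for T_H gives T_H = T_C/(1 − η) = 356.48/(1 − 0.863) = 2600 K.

T_H ≈ 2600 K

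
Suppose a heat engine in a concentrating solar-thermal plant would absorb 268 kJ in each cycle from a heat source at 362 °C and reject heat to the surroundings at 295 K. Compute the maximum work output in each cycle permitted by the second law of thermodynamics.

W_max ≈ 144 kJ

T_H = 362 °C → 362 + 273.15 = 635.15 K.
By the Carnot theorem, η_max = 1 − T_C/T_H = 1 − 295.00/635.15 = 0.5355.
W_max = η_max · Q_H = 0.5355 × 268 = 144 kJ.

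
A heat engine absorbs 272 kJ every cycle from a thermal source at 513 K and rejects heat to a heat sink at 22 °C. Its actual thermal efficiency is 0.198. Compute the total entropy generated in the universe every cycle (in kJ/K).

T_C = 22 °C → 22 + 273.15 = 295.15 K.
W = η·Q_H = 0.198 × 272 = 53.86 kJ, so Q_C = Q_H − W = 218.1 kJ.
The hot reservoir loses entropy Q_H/T_H = 272/513.00 = 0.5302 kJ/K; the cold reservoir gains Q_C/T_C = 218.1/295.15 = 0.7391 kJ/K.
ΔS_univ = −Q_H/T_H + Q_C/T_C = 0.209 kJ/K (> 0, since η = 0.198 < η_Carnot = 0.425).

ΔS_univ ≈ 0.209 kJ/K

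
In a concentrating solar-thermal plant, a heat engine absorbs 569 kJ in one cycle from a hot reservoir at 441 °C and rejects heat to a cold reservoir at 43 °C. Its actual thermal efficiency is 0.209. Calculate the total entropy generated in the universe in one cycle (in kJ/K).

ΔS_univ ≈ 0.627 kJ/K

T_H = 441 °C → 441 + 273.15 = 714.15 K.
T_C = 43 °C → 43 + 273.15 = 316.15 K.
W = η·Q_H = 0.209 × 569 = 118.9 kJ, so Q_C = Q_H − W = 450.1 kJ.
The hot reservoir loses entropy Q_H/T_H = 569/714.15 = 0.7968 kJ/K; the cold reservoir gains Q_C/T_C = 450.1/316.15 = 1.424 kJ/K.
ΔS_univ = −Q_H/T_H + Q_C/T_C = 0.627 kJ/K (> 0, since η = 0.209 < η_Carnot = 0.557).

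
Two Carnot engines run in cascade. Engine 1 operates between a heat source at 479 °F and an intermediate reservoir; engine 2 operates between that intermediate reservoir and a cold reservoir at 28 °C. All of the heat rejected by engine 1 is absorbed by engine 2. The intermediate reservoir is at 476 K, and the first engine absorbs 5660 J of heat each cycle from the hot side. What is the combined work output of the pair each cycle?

T_H = 479 °F → (479 − 32) × 5/9 = 248.33 °C = 521.48 K.
T_C = 28 °C → 28 + 273.15 = 301.15 K.
Two reversible stages in series are equivalent to a single Carnot engine between T_H and T_C, so η_total = 1 − T_C/T_H = 1 − 301.15/521.48 = 0.4225.
W_total = η_total · Q_H = 0.4225 × 5660 = 2390 J.

W_total ≈ 2390 J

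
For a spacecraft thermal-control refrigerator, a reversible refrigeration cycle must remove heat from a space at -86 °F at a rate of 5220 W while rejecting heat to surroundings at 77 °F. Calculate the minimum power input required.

Ẇ_in ≈ 2280 W

T_H = 77 °F → (77 − 32) × 5/9 = 25.00 °C = 298.15 K.
T_C = -86 °F → (-86 − 32) × 5/9 = -65.56 °C = 207.59 K.
COP_R = T_C/(T_H − T_C) = 207.59/90.56 = 2.2925.
W = Q_C/COP_R = 5220/2.2925 = 2280 W.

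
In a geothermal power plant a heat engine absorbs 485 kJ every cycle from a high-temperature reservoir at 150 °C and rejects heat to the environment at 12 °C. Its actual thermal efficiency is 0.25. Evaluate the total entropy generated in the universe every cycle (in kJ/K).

T_H = 150 °C → 150 + 273.15 = 423.15 K.
T_C = 12 °C → 12 + 273.15 = 285.15 K.
W = η·Q_H = 0.25 × 485 = 121.2 kJ, so Q_C = Q_H − W = 363.8 kJ.
Entropy balance on the reservoirs: −Q_H/T_H = -1.146 kJ/K, +Q_C/T_C = 1.276 kJ/K.
ΔS_univ = −Q_H/T_H + Q_C/T_C = 0.1295 kJ/K (> 0, since η = 0.25 < η_Carnot = 0.326).

ΔS_univ ≈ 0.1295 kJ/K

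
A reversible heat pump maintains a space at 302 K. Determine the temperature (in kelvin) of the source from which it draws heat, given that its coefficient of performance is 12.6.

T_C ≈ 278 K

COP_HP = T_H/(T_H − T_C) ⇒ T_C = T_H·(COP_HP − 1)/COP_HP = 302.00 × (12.6 − 1)/12.6 = 278 K.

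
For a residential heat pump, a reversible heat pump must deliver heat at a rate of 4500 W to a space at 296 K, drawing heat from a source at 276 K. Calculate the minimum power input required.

Ẇ_in ≈ 304 W

Reversible heating COP: COP_HP = T_H/(T_H − T_C) = 296.00/20.00 = 14.8000.
W = Q_H/COP_HP = 4500/14.8000 = 304 W.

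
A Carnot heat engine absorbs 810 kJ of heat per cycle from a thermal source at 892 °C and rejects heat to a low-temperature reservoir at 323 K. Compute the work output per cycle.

T_H = 892 °C → 892 + 273.15 = 1165.15 K.
Since the cycle is reversible, η = 1 − T_C/T_H = 1 − 323.00/1165.15 = 0.7228.
W = η·Q_H = 0.7228 × 810 = 585 kJ.

W ≈ 585 kJ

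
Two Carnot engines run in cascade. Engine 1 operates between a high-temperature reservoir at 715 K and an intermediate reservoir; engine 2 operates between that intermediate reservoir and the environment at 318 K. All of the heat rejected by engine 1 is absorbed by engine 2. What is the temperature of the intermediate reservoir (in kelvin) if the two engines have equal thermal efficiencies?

T_m ≈ 476.8 K

Equal efficiencies require 1 − T_m/T_H = 1 − T_C/T_m, i.e. T_m/T_H = T_C/T_m, so T_m = √(T_H·T_C) = √(715.00 × 318.00) = 476.8 K.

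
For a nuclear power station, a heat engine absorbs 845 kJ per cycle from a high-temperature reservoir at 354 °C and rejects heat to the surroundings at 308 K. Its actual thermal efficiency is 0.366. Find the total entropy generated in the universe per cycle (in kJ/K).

T_H = 354 °C → 354 + 273.15 = 627.15 K.
W = η·Q_H = 0.366 × 845 = 309.3 kJ, so Q_C = Q_H − W = 535.7 kJ.
The hot reservoir loses entropy Q_H/T_H = 845/627.15 = 1.347 kJ/K; the cold reservoir gains Q_C/T_C = 535.7/308.00 = 1.739 kJ/K.
ΔS_univ = −Q_H/T_H + Q_C/T_C = 0.3920 kJ/K (> 0, since η = 0.366 < η_Carnot = 0.509).

ΔS_univ ≈ 0.3920 kJ/K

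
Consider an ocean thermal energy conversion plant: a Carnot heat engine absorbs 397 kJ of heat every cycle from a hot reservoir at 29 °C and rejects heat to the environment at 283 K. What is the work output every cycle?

W ≈ 25.16 kJ

T_H = 29 °C → 29 + 273.15 = 302.15 K.
Since the cycle is reversible, η = 1 − T_C/T_H = 1 − 283.00/302.15 = 0.0634.
W = η·Q_H = 0.0634 × 397 = 25.16 kJ.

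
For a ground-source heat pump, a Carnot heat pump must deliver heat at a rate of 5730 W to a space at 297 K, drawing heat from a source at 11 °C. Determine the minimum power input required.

Ẇ_in ≈ 248 W

T_C = 11 °C → 11 + 273.15 = 284.15 K.
For a reversible heat pump, COP_HP = T_H/(T_H − T_C) = 297.00/12.85 = 23.1128.
W = Q_H/COP_HP = 5730/23.1128 = 248 W.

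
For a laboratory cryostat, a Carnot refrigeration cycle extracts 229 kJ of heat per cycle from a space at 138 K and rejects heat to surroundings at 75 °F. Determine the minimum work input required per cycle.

T_H = 75 °F → (75 − 32) × 5/9 = 23.89 °C = 297.04 K.
For a reversible refrigerator, COP_R = T_C/(T_H − T_C) = 138.00/159.04 = 0.8677.
W = Q_C/COP_R = 229/0.8677 = 263.9 kJ.

W_in ≈ 263.9 kJ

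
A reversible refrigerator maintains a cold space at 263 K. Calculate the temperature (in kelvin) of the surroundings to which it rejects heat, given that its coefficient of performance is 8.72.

T_H ≈ 293 K

COP_R = T_C/(T_H − T_C) ⇒ T_H = T_C·(1 + 1/COP_R) = 263.00 × (1 + 1/8.72) = 293 K.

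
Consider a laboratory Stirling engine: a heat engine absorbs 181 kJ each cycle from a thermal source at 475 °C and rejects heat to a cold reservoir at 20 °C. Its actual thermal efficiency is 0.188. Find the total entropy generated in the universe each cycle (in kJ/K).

ΔS_univ ≈ 0.259 kJ/K

T_H = 475 °C → 475 + 273.15 = 748.15 K.
T_C = 20 °C → 20 + 273.15 = 293.15 K.
W = η·Q_H = 0.188 × 181 = 34.03 kJ, so Q_C = Q_H − W = 147.0 kJ.
Reservoir entropy changes: ΔS_H = −Q_H/T_H = −181/748.15 = -0.2419 kJ/K and ΔS_C = +Q_C/T_C = 147.0/293.15 = 0.5014 kJ/K.
ΔS_univ = −Q_H/T_H + Q_C/T_C = 0.259 kJ/K (> 0, since η = 0.188 < η_Carnot = 0.608).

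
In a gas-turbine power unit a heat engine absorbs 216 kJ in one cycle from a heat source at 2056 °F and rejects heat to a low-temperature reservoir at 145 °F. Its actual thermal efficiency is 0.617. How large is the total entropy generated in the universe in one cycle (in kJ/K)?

ΔS_univ ≈ 0.09172 kJ/K

T_H = 2056 °F → (2056 − 32) × 5/9 = 1124.44 °C = 1397.59 K.
T_C = 145 °F → (145 − 32) × 5/9 = 62.78 °C = 335.93 K.
W = η·Q_H = 0.617 × 216 = 133.3 kJ, so Q_C = Q_H − W = 82.73 kJ.
Entropy balance on the reservoirs: −Q_H/T_H = -0.1546 kJ/K, +Q_C/T_C = 0.2463 kJ/K.
ΔS_univ = −Q_H/T_H + Q_C/T_C = 0.09172 kJ/K (> 0, since η = 0.617 < η_Carnot = 0.760).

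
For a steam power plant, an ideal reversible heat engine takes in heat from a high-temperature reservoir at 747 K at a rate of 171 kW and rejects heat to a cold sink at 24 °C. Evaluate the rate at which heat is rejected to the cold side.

Q̇_C ≈ 68.02 kW

T_C = 24 °C → 24 + 273.15 = 297.15 K.
Carnot efficiency: η = 1 − T_C/T_H = 1 − 297.15/747.00 = 0.6022.
For a reversible cycle Q_C/Q_H = T_C/T_H, so Q_C = 171 × 297.15/747.00 = 68.02 kW.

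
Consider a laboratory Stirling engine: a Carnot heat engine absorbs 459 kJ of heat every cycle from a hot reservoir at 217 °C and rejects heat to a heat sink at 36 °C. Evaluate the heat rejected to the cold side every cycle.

Q_C ≈ 290 kJ

T_H = 217 °C → 217 + 273.15 = 490.15 K.
T_C = 36 °C → 36 + 273.15 = 309.15 K.
The Carnot efficiency is η = 1 − T_C/T_H = 1 − 309.15/490.15 = 0.3693.
For a reversible cycle Q_C/Q_H = T_C/T_H, so Q_C = 459 × 309.15/490.15 = 290 kJ.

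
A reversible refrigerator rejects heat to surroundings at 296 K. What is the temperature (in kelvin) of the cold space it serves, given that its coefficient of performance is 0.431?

COP_R = T_C/(T_H − T_C) ⇒ T_C = T_H·COP_R/(1 + COP_R) = 296.00 × 0.431/(1 + 0.431) = 89.2 K.

T_C ≈ 89.2 K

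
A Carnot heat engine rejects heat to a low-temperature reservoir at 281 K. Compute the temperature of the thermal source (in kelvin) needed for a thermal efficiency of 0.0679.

From η = 1 − T_C/T_H, solving for T_H gives T_H = T_C/(1 − η) = 281.00/(1 − 0.0679) = 301.5 K.

T_H ≈ 301.5 K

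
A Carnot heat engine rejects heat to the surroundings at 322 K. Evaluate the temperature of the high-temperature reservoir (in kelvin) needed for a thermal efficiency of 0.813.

T_H ≈ 1722 K

From η = 1 − T_C/T_H, solving for T_H gives T_H = T_C/(1 − η) = 322.00/(1 − 0.813) = 1722 K.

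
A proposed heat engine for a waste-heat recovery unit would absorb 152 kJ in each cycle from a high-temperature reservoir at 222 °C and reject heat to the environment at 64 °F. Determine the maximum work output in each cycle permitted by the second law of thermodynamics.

W_max ≈ 62.7 kJ

T_H = 222 °C → 222 + 273.15 = 495.15 K.
T_C = 64 °F → (64 − 32) × 5/9 = 17.78 °C = 290.93 K.
The upper bound on efficiency is η_max = 1 − T_C/T_H = 1 − 290.93/495.15 = 0.4124.
W_max = η_max · Q_H = 0.4124 × 152 = 62.7 kJ.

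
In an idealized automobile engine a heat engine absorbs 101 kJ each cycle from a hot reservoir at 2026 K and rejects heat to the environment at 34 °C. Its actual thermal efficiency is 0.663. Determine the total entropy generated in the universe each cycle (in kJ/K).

ΔS_univ ≈ 0.0610 kJ/K

T_C = 34 °C → 34 + 273.15 = 307.15 K.
W = η·Q_H = 0.663 × 101 = 66.96 kJ, so Q_C = Q_H − W = 34.04 kJ.
Entropy balance on the reservoirs: −Q_H/T_H = -0.04985 kJ/K, +Q_C/T_C = 0.1108 kJ/K.
ΔS_univ = −Q_H/T_H + Q_C/T_C = 0.0610 kJ/K (> 0, since η = 0.663 < η_Carnot = 0.848).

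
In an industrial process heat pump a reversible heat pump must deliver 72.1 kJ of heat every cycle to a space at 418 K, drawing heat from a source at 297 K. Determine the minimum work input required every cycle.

For a reversible heat pump, COP_HP = T_H/(T_H − T_C) = 418.00/121.00 = 3.4545.
W = Q_H/COP_HP = 72.1/3.4545 = 20.9 kJ.

W_in ≈ 20.9 kJ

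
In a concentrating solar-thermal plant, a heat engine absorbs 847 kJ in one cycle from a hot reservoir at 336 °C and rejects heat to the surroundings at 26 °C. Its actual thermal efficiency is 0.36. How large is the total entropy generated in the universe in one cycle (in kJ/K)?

ΔS_univ ≈ 0.422 kJ/K

T_H = 336 °C → 336 + 273.15 = 609.15 K.
T_C = 26 °C → 26 + 273.15 = 299.15 K.
W = η·Q_H = 0.36 × 847 = 304.9 kJ, so Q_C = Q_H − W = 542.1 kJ.
Reservoir entropy changes: ΔS_H = −Q_H/T_H = −847/609.15 = -1.390 kJ/K and ΔS_C = +Q_C/T_C = 542.1/299.15 = 1.812 kJ/K.
ΔS_univ = −Q_H/T_H + Q_C/T_C = 0.422 kJ/K (> 0, since η = 0.36 < η_Carnot = 0.509).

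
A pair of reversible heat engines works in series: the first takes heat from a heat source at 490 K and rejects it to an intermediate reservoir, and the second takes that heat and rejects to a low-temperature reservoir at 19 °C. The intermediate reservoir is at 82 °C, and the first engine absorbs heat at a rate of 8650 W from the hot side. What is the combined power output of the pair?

Ẇ_total ≈ 3490 W

T_C = 19 °C → 19 + 273.15 = 292.15 K.
Two reversible stages in series are equivalent to a single Carnot engine between T_H and T_C, so η_total = 1 − T_C/T_H = 1 − 292.15/490.00 = 0.4038.
W_total = η_total · Q_H = 0.4038 × 8650 = 3490 W.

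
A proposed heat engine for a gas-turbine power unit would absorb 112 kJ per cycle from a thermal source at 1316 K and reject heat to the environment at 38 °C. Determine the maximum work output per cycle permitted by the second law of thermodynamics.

W_max ≈ 85.5 kJ

T_C = 38 °C → 38 + 273.15 = 311.15 K.
The second-law ceiling is the Carnot efficiency, η_max = 1 − T_C/T_H = 1 − 311.15/1316.00 = 0.7636.
W_max = η_max · Q_H = 0.7636 × 112 = 85.5 kJ.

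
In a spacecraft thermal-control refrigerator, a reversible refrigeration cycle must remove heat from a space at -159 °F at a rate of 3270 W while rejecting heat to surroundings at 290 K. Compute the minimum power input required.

Ẇ_in ≈ 2410 W

T_C = -159 °F → (-159 − 32) × 5/9 = -106.11 °C = 167.04 K.
For a reversible refrigerator, COP_R = T_C/(T_H − T_C) = 167.04/122.96 = 1.3585.
W = Q_C/COP_R = 3270/1.3585 = 2410 W.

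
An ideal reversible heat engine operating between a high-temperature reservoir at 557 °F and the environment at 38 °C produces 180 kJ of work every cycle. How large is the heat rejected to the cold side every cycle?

Q_C ≈ 221 kJ

T_H = 557 °F → (557 − 32) × 5/9 = 291.67 °C = 564.82 K.
T_C = 38 °C → 38 + 273.15 = 311.15 K.
For a reversible engine, η = 1 − T_C/T_H = 1 − 311.15/564.82 = 0.4491.
Since Q_C/Q_H = T_C/T_H and Q_H = W/η, Q_C = W·T_C/(T_H − T_C) = 180 × 311.15/253.67 = 221 kJ.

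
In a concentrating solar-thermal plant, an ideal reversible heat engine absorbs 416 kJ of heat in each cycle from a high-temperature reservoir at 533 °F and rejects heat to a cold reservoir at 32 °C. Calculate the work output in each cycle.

W ≈ 185.8 kJ

T_H = 533 °F → (533 − 32) × 5/9 = 278.33 °C = 551.48 K.
T_C = 32 °C → 32 + 273.15 = 305.15 K.
The Carnot efficiency is η = 1 − T_C/T_H = 1 − 305.15/551.48 = 0.4467.
W = η·Q_H = 0.4467 × 416 = 185.8 kJ.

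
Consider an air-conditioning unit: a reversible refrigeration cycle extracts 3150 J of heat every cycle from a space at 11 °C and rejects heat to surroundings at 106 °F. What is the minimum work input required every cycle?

W_in ≈ 334 J

T_H = 106 °F → (106 − 32) × 5/9 = 41.11 °C = 314.26 K.
T_C = 11 °C → 11 + 273.15 = 284.15 K.
The reversible coefficient of performance is COP_R = T_C/(T_H − T_C) = 284.15/30.11 = 9.4367.
W = Q_C/COP_R = 3150/9.4367 = 334 J.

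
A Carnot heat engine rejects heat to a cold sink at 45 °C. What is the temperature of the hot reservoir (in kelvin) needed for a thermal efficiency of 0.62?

T_H ≈ 837 K

T_C = 45 °C → 45 + 273.15 = 318.15 K.
From η = 1 − T_C/T_H, solving for T_H gives T_H = T_C/(1 − η) = 318.15/(1 − 0.62) = 837 K.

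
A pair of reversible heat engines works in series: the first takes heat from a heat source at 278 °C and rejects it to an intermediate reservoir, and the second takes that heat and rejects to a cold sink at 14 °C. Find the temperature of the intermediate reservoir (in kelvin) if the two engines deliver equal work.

T_H = 278 °C → 278 + 273.15 = 551.15 K.
T_C = 14 °C → 14 + 273.15 = 287.15 K.
For reversible stages Q_m = Q_H·(T_m/T_H). Setting W₁ = Q_H(1 − T_m/T_H) equal to W₂ = Q_m(1 − T_C/T_m) = Q_H·(T_m − T_C)/T_H gives T_H − T_m = T_m − T_C, so T_m = (T_H + T_C)/2 = (551.15 + 287.15)/2 = 419 K.

T_m ≈ 419 K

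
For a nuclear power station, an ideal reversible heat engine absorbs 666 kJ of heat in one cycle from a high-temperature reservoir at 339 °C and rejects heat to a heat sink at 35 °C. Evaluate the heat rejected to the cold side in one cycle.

Q_C ≈ 335 kJ

T_H = 339 °C → 339 + 273.15 = 612.15 K.
T_C = 35 °C → 35 + 273.15 = 308.15 K.
Carnot efficiency: η = 1 − T_C/T_H = 1 − 308.15/612.15 = 0.4966.
For a reversible cycle Q_C/Q_H = T_C/T_H, so Q_C = 666 × 308.15/612.15 = 335 kJ.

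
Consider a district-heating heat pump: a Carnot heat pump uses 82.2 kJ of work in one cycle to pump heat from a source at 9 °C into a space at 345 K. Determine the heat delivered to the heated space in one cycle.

T_C = 9 °C → 9 + 273.15 = 282.15 K.
For a reversible heat pump, COP_HP = T_H/(T_H − T_C) = 345.00/62.85 = 5.4893.
Q_H = COP_HP · W = 5.4893 × 82.2 = 451 kJ.

Q_H ≈ 451 kJ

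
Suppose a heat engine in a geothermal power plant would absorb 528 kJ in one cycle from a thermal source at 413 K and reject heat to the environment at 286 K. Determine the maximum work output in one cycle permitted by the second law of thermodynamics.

W_max ≈ 162.4 kJ

The upper bound on efficiency is η_max = 1 − T_C/T_H = 1 − 286.00/413.00 = 0.3075.
W_max = η_max · Q_H = 0.3075 × 528 = 162.4 kJ.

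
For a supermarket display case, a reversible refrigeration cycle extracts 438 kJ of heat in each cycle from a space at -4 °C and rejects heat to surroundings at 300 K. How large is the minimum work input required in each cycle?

T_C = -4 °C → -4 + 273.15 = 269.15 K.
Carnot COP: COP_R = T_C/(T_H − T_C) = 269.15/30.85 = 8.7245.
W = Q_C/COP_R = 438/8.7245 = 50.2 kJ.

W_in ≈ 50.2 kJ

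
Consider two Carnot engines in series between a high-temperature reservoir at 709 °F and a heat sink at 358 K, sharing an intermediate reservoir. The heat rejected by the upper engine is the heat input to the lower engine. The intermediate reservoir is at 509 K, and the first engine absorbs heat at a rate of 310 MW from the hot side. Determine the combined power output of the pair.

Ẇ_total ≈ 139.1 MW

T_H = 709 °F → (709 − 32) × 5/9 = 376.11 °C = 649.26 K.
Two reversible stages in series are equivalent to a single Carnot engine between T_H and T_C, so η_total = 1 − T_C/T_H = 1 − 358.00/649.26 = 0.4486.
W_total = η_total · Q_H = 0.4486 × 310 = 139.1 MW.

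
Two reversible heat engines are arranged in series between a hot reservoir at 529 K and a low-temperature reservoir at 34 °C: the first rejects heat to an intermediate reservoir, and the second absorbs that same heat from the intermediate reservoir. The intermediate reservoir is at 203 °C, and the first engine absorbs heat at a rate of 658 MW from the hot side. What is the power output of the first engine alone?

Ẇ₁ ≈ 65.74 MW

T_C = 34 °C → 34 + 273.15 = 307.15 K.
T_m = 203 °C → 203 + 273.15 = 476.15 K.
First-stage efficiency η₁ = 1 − T_m/T_H = 1 − 476.15/529.00 = 0.0999.
W₁ = η₁·Q_H = 0.0999 × 658 = 65.74 MW.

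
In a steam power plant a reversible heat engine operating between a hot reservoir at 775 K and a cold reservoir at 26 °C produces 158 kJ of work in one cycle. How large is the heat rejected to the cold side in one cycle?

T_C = 26 °C → 26 + 273.15 = 299.15 K.
Since the cycle is reversible, η = 1 − T_C/T_H = 1 − 299.15/775.00 = 0.6140.
Since Q_C/Q_H = T_C/T_H and Q_H = W/η, Q_C = W·T_C/(T_H − T_C) = 158 × 299.15/475.85 = 99.3 kJ.

Q_C ≈ 99.3 kJ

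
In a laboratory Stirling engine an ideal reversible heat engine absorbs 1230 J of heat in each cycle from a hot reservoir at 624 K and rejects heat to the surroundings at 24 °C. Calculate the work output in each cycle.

W ≈ 644 J

T_C = 24 °C → 24 + 273.15 = 297.15 K.
η_rev = 1 − T_C/T_H = 1 − 297.15/624.00 = 0.5238.
W = η·Q_H = 0.5238 × 1230 = 644 J.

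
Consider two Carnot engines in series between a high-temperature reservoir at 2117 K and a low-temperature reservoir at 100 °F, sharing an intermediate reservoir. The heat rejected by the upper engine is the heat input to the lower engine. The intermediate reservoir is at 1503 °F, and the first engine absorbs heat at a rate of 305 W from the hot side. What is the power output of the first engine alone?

Ẇ₁ ≈ 147.9 W

T_C = 100 °F → (100 − 32) × 5/9 = 37.78 °C = 310.93 K.
T_m = 1503 °F → (1503 − 32) × 5/9 = 817.22 °C = 1090.37 K.
First-stage efficiency η₁ = 1 − T_m/T_H = 1 − 1090.37/2117.00 = 0.4849.
W₁ = η₁·Q_H = 0.4849 × 305 = 147.9 W.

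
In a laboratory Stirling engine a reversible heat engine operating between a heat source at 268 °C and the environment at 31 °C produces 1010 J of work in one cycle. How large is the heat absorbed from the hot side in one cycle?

T_H = 268 °C → 268 + 273.15 = 541.15 K.
T_C = 31 °C → 31 + 273.15 = 304.15 K.
Carnot efficiency: η = 1 − T_C/T_H = 1 − 304.15/541.15 = 0.4380.
Q_H = W/η = 1010/0.4380 = 2310 J.

Q_H ≈ 2310 J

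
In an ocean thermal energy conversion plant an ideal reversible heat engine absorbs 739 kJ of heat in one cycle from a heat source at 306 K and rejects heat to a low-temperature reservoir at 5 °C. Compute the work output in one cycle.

T_C = 5 °C → 5 + 273.15 = 278.15 K.
The Carnot efficiency is η = 1 − T_C/T_H = 1 − 278.15/306.00 = 0.0910.
W = η·Q_H = 0.0910 × 739 = 67.26 kJ.

W ≈ 67.26 kJ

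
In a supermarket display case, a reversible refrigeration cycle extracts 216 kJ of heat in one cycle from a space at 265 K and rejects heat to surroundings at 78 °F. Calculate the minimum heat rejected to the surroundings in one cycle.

Q_H ≈ 243 kJ

T_H = 78 °F → (78 − 32) × 5/9 = 25.56 °C = 298.71 K.
For a reversible cycle Q_H/Q_C = T_H/T_C, so Q_H = Q_C·T_H/T_C = 216 × 298.71/265.00 = 243 kJ.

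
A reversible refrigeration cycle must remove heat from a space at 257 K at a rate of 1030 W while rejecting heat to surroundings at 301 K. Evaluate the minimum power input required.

For a reversible refrigerator, COP_R = T_C/(T_H − T_C) = 257.00/44.00 = 5.8409.
W = Q_C/COP_R = 1030/5.8409 = 176 W.

Ẇ_in ≈ 176 W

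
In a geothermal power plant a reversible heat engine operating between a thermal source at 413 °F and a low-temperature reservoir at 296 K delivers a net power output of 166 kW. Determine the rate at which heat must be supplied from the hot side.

T_H = 413 °F → (413 − 32) × 5/9 = 211.67 °C = 484.82 K.
The Carnot efficiency is η = 1 − T_C/T_H = 1 − 296.00/484.82 = 0.3895.
Q_H = W/η = 166/0.3895 = 426 kW.

Q̇_H ≈ 426 kW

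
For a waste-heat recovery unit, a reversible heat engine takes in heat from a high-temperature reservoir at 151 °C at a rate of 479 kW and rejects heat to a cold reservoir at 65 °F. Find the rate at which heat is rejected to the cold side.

Q̇_C ≈ 329 kW

T_H = 151 °C → 151 + 273.15 = 424.15 K.
T_C = 65 °F → (65 − 32) × 5/9 = 18.33 °C = 291.48 K.
The Carnot efficiency is η = 1 − T_C/T_H = 1 − 291.48/424.15 = 0.3128.
For a reversible cycle Q_C/Q_H = T_C/T_H, so Q_C = 479 × 291.48/424.15 = 329 kW.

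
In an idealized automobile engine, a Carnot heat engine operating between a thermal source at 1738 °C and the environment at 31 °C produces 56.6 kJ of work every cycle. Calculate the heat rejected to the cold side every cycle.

Q_C ≈ 10.1 kJ

T_H = 1738 °C → 1738 + 273.15 = 2011.15 K.
T_C = 31 °C → 31 + 273.15 = 304.15 K.
Since the cycle is reversible, η = 1 − T_C/T_H = 1 − 304.15/2011.15 = 0.8488.
Since Q_C/Q_H = T_C/T_H and Q_H = W/η, Q_C = W·T_C/(T_H − T_C) = 56.6 × 304.15/1707.00 = 10.1 kJ.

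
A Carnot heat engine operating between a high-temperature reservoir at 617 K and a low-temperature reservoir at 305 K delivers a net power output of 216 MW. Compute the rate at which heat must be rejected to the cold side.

Q̇_C ≈ 211 MW

η_rev = 1 − T_C/T_H = 1 − 305.00/617.00 = 0.5057.
Since Q_C/Q_H = T_C/T_H and Q_H = W/η, Q_C = W·T_C/(T_H − T_C) = 216 × 305.00/312.00 = 211 MW.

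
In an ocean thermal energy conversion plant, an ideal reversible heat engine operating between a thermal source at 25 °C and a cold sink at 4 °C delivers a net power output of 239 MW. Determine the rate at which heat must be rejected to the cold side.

T_H = 25 °C → 25 + 273.15 = 298.15 K.
T_C = 4 °C → 4 + 273.15 = 277.15 K.
For a reversible engine, η = 1 − T_C/T_H = 1 − 277.15/298.15 = 0.0704.
Since Q_C/Q_H = T_C/T_H and Q_H = W/η, Q_C = W·T_C/(T_H − T_C) = 239 × 277.15/21.00 = 3150 MW.

Q̇_C ≈ 3150 MW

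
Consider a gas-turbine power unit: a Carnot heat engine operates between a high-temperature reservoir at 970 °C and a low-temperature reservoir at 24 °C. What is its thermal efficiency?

η ≈ 0.761

T_H = 970 °C → 970 + 273.15 = 1243.15 K.
T_C = 24 °C → 24 + 273.15 = 297.15 K.
Since the cycle is reversible, η = 1 − T_C/T_H = 1 − 297.15/1243.15 = 0.761.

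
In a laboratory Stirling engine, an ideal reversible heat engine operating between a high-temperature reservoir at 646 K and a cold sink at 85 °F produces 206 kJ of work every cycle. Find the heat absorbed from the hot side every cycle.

Q_H ≈ 388 kJ

T_C = 85 °F → (85 − 32) × 5/9 = 29.44 °C = 302.59 K.
Since the cycle is reversible, η = 1 − T_C/T_H = 1 − 302.59/646.00 = 0.5316.
Q_H = W/η = 206/0.5316 = 388 kJ.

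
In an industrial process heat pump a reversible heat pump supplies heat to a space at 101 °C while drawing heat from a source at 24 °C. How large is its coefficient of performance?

T_H = 101 °C → 101 + 273.15 = 374.15 K.
T_C = 24 °C → 24 + 273.15 = 297.15 K.
COP_HP = T_H/(T_H − T_C) = 374.15/(374.15 − 297.15) = 4.86.

COP_HP ≈ 4.86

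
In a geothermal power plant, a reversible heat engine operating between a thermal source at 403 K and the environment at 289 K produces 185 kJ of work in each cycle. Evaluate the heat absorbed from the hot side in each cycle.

Q_H ≈ 654 kJ

η_rev = 1 − T_C/T_H = 1 − 289.00/403.00 = 0.2829.
Q_H = W/η = 185/0.2829 = 654 kJ.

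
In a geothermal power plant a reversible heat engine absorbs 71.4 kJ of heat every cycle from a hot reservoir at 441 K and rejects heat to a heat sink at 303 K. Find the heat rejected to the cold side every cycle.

Q_C ≈ 49.1 kJ

For a reversible engine, η = 1 − T_C/T_H = 1 − 303.00/441.00 = 0.3129.
For a reversible cycle Q_C/Q_H = T_C/T_H, so Q_C = 71.4 × 303.00/441.00 = 49.1 kJ.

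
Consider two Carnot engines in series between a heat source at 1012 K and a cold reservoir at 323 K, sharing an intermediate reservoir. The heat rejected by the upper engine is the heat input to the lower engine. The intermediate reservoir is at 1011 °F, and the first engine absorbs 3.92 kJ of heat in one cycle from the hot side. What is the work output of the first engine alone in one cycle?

W₁ ≈ 0.755 kJ

T_m = 1011 °F → (1011 − 32) × 5/9 = 543.89 °C = 817.04 K.
First-stage efficiency η₁ = 1 − T_m/T_H = 1 − 817.04/1012.00 = 0.1926.
W₁ = η₁·Q_H = 0.1926 × 3.92 = 0.755 kJ.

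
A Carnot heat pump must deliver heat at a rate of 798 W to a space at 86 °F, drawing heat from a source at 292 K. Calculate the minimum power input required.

Ẇ_in ≈ 29.4 W

T_H = 86 °F → (86 − 32) × 5/9 = 30.00 °C = 303.15 K.
Reversible heating COP: COP_HP = T_H/(T_H − T_C) = 303.15/11.15 = 27.1883.
W = Q_H/COP_HP = 798/27.1883 = 29.4 W.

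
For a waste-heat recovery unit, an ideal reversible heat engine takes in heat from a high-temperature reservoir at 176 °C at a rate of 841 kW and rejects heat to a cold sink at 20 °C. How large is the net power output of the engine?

Ẇ ≈ 292 kW

T_H = 176 °C → 176 + 273.15 = 449.15 K.
T_C = 20 °C → 20 + 273.15 = 293.15 K.
For a reversible engine, η = 1 − T_C/T_H = 1 − 293.15/449.15 = 0.3473.
W = η·Q_H = 0.3473 × 841 = 292 kW.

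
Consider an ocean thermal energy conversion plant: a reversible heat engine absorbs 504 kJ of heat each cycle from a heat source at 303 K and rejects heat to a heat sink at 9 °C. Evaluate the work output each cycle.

W ≈ 34.7 kJ

T_C = 9 °C → 9 + 273.15 = 282.15 K.
Carnot efficiency: η = 1 − T_C/T_H = 1 − 282.15/303.00 = 0.0688.
W = η·Q_H = 0.0688 × 504 = 34.7 kJ.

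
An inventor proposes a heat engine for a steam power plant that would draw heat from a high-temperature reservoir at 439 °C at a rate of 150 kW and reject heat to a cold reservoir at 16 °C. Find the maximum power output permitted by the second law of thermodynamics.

T_H = 439 °C → 439 + 273.15 = 712.15 K.
T_C = 16 °C → 16 + 273.15 = 289.15 K.
The upper bound on efficiency is η_max = 1 − T_C/T_H = 1 − 289.15/712.15 = 0.5940.
W_max = η_max · Q_H = 0.5940 × 150 = 89.1 kW.

Ẇ_max ≈ 89.1 kW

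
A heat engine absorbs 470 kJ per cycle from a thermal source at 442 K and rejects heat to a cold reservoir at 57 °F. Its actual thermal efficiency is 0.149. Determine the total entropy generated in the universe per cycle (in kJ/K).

ΔS_univ ≈ 0.330 kJ/K

T_C = 57 °F → (57 − 32) × 5/9 = 13.89 °C = 287.04 K.
W = η·Q_H = 0.149 × 470 = 70.03 kJ, so Q_C = Q_H − W = 400.0 kJ.
The hot reservoir loses entropy Q_H/T_H = 470/442.00 = 1.063 kJ/K; the cold reservoir gains Q_C/T_C = 400.0/287.04 = 1.393 kJ/K.
ΔS_univ = −Q_H/T_H + Q_C/T_C = 0.330 kJ/K (> 0, since η = 0.149 < η_Carnot = 0.351).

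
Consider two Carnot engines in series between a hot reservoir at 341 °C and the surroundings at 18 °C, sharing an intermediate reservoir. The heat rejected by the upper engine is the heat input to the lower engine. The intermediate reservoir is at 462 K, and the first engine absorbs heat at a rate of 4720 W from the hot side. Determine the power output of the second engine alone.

Ẇ₂ ≈ 1313 W

T_H = 341 °C → 341 + 273.15 = 614.15 K.
T_C = 18 °C → 18 + 273.15 = 291.15 K.
Heat entering the second stage: Q_m = Q_H·(T_m/T_H) = 4720 × 462.00/614.15 = 3551 W.
Second-stage efficiency η₂ = 1 − T_C/T_m = 1 − 291.15/462.00 = 0.3698, so W₂ = η₂·Q_m = 1313 W.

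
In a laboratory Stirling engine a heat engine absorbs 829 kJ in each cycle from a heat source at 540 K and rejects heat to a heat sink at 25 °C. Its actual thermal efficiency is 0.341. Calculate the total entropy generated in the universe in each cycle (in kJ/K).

ΔS_univ ≈ 0.297 kJ/K

T_C = 25 °C → 25 + 273.15 = 298.15 K.
W = η·Q_H = 0.341 × 829 = 282.7 kJ, so Q_C = Q_H − W = 546.3 kJ.
The hot reservoir loses entropy Q_H/T_H = 829/540.00 = 1.535 kJ/K; the cold reservoir gains Q_C/T_C = 546.3/298.15 = 1.832 kJ/K.
ΔS_univ = −Q_H/T_H + Q_C/T_C = 0.297 kJ/K (> 0, since η = 0.341 < η_Carnot = 0.448).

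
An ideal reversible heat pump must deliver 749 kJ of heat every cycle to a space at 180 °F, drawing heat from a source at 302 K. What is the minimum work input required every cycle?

T_H = 180 °F → (180 − 32) × 5/9 = 82.22 °C = 355.37 K.
For a reversible heat pump, COP_HP = T_H/(T_H − T_C) = 355.37/53.37 = 6.6584.
W = Q_H/COP_HP = 749/6.6584 = 112 kJ.

W_in ≈ 112 kJ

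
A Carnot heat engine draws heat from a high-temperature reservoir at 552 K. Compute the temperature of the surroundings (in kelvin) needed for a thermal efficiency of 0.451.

T_C ≈ 303.0 K

From η = 1 − T_C/T_H, T_C = T_H·(1 − η) = 552.00 × (1 − 0.451) = 303.0 K.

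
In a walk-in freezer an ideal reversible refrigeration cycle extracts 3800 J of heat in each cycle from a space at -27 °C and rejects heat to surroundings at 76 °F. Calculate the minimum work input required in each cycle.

W_in ≈ 794 J

T_H = 76 °F → (76 − 32) × 5/9 = 24.44 °C = 297.59 K.
T_C = -27 °C → -27 + 273.15 = 246.15 K.
Carnot COP: COP_R = T_C/(T_H − T_C) = 246.15/51.44 = 4.7848.
W = Q_C/COP_R = 3800/4.7848 = 794 J.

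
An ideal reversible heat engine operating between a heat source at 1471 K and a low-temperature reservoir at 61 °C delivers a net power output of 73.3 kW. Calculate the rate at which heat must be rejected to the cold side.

Q̇_C ≈ 21.54 kW

T_C = 61 °C → 61 + 273.15 = 334.15 K.
Since the cycle is reversible, η = 1 − T_C/T_H = 1 − 334.15/1471.00 = 0.7728.
Since Q_C/Q_H = T_C/T_H and Q_H = W/η, Q_C = W·T_C/(T_H − T_C) = 73.3 × 334.15/1136.85 = 21.54 kW.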